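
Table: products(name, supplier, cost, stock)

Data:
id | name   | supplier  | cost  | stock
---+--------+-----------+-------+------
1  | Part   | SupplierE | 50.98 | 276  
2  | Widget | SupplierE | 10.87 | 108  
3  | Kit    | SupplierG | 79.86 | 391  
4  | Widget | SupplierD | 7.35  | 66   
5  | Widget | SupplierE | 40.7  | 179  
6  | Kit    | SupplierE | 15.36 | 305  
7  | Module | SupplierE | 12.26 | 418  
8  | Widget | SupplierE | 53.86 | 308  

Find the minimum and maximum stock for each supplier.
SELECT supplier, MIN(stock), MAX(stock)
FROM products
GROUP BY supplier

Result:
  SupplierD: min=66, max=66
  SupplierE: min=108, max=418
  SupplierG: min=391, max=391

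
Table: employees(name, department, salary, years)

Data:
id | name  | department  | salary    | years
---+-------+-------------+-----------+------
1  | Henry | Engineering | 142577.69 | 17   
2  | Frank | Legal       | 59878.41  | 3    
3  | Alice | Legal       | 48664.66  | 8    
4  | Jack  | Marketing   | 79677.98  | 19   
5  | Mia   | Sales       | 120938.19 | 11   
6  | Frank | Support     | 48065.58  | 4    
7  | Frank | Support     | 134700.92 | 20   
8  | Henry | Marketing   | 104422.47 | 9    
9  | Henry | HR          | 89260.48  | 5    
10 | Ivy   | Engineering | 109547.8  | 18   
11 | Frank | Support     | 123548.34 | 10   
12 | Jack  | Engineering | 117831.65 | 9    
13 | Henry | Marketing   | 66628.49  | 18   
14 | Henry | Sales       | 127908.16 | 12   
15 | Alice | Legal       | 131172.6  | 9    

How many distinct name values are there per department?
SELECT department, COUNT(DISTINCT name)
FROM employees
GROUP BY department

Result:
  Engineering: 3 distinct
  HR: 1 distinct
  Legal: 2 distinct
  Marketing: 2 distinct
  Sales: 2 distinct
  Support: 1 distinct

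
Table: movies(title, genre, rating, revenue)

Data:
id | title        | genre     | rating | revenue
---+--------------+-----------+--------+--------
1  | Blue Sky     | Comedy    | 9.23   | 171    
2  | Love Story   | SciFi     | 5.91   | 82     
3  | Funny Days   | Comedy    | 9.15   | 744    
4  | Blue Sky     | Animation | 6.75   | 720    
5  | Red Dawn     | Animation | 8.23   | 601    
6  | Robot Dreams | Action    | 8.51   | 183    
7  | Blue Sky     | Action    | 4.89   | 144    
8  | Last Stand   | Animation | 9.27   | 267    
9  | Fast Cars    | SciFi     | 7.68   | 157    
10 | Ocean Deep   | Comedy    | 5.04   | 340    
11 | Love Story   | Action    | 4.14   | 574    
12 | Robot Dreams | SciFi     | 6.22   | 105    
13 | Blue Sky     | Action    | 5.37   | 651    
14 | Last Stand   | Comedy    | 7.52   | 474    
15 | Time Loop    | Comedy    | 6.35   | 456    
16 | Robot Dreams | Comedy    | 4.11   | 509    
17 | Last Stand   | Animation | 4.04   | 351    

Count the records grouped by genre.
SELECT genre, COUNT(*) as count
FROM movies
GROUP BY genre

Result:
  Action: 4
  Animation: 4
  Comedy: 6
  SciFi: 3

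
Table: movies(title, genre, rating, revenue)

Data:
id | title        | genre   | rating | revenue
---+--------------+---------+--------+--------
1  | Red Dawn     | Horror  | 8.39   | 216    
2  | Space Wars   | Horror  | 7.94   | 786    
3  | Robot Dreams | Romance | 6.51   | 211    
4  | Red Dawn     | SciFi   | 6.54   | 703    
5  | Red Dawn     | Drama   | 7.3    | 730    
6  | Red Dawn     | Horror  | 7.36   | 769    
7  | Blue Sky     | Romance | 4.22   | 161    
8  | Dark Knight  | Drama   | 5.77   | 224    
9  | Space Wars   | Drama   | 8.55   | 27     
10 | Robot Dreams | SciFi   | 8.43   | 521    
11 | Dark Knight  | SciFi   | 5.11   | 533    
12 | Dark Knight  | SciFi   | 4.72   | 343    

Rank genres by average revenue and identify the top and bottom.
SELECT genre, AVG(revenue)
FROM movies
GROUP BY genre
ORDER BY AVG(revenue)

All groups:
  Romance: 186.00
  Drama: 327.00
  SciFi: 525.00
  Horror: 590.33

Highest: Horror (590.33)
Lowest: Romance (186.00)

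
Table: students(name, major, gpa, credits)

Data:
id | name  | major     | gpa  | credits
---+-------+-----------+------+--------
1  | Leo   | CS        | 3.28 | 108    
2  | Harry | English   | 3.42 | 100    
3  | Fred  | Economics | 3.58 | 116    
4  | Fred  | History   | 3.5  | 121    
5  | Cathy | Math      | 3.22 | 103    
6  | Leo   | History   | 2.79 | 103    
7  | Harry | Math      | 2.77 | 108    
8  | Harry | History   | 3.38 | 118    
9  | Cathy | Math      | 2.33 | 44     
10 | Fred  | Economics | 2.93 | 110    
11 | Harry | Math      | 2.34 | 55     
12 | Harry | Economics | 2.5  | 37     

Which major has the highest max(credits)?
SELECT major, MAX(credits) as val
FROM students
GROUP BY major
ORDER BY val DESC
LIMIT 1

Result: History with max(credits) = 121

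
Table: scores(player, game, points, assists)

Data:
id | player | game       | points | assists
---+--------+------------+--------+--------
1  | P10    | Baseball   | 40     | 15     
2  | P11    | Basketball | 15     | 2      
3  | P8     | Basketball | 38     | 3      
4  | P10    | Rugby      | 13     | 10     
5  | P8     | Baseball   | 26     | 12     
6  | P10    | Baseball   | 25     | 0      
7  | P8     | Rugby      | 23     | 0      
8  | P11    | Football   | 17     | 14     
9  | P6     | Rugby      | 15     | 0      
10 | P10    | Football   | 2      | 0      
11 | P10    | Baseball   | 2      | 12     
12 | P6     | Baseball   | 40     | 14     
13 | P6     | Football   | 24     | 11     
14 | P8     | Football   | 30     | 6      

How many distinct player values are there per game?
SELECT game, COUNT(DISTINCT player)
FROM scores
GROUP BY game

Result:
  Baseball: 3 distinct
  Basketball: 2 distinct
  Football: 4 distinct
  Rugby: 3 distinct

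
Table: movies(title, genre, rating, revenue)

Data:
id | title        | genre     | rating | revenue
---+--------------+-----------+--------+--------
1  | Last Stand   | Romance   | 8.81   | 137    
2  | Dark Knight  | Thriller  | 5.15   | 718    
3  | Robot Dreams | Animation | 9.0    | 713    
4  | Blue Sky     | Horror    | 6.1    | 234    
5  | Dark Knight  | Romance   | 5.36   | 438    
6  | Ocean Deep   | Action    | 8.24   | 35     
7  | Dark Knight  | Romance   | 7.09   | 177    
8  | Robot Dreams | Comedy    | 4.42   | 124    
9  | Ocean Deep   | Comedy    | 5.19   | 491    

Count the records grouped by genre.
SELECT genre, COUNT(*) as count
FROM movies
GROUP BY genre

Result:
  Action: 1
  Animation: 1
  Comedy: 2
  Horror: 1
  Romance: 3
  Thriller: 1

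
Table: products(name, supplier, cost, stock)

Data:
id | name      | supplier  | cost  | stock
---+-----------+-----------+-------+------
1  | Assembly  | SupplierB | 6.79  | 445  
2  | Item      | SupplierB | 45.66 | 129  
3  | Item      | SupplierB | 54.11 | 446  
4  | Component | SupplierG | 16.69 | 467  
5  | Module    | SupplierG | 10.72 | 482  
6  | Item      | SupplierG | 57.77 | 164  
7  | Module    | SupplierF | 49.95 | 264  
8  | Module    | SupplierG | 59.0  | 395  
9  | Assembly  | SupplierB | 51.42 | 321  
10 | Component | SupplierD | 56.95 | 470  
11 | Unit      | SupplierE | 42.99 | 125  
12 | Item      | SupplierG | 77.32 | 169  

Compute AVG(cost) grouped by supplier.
SELECT supplier, AVG(cost) as result
FROM products
GROUP BY supplier

Result:
  SupplierB: 39.50
  SupplierD: 56.95
  SupplierE: 42.99
  SupplierF: 49.95
  SupplierG: 44.30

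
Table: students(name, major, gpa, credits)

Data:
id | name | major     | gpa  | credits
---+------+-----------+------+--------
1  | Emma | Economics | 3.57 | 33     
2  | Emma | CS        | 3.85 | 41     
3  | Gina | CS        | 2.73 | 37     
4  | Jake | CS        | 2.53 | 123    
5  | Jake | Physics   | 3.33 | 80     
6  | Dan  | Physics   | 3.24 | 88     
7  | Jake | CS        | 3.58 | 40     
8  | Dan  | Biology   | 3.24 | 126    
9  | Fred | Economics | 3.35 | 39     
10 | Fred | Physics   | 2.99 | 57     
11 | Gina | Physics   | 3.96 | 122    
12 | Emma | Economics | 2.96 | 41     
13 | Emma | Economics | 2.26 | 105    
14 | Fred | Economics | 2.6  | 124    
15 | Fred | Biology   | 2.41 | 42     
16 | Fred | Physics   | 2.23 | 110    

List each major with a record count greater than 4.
SELECT major, COUNT(*) as cnt
FROM students
GROUP BY major
HAVING COUNT(*) > 4

Result:
  Economics: 5
  Physics: 5

Note: HAVING filters groups after aggregation, WHERE filters rows before.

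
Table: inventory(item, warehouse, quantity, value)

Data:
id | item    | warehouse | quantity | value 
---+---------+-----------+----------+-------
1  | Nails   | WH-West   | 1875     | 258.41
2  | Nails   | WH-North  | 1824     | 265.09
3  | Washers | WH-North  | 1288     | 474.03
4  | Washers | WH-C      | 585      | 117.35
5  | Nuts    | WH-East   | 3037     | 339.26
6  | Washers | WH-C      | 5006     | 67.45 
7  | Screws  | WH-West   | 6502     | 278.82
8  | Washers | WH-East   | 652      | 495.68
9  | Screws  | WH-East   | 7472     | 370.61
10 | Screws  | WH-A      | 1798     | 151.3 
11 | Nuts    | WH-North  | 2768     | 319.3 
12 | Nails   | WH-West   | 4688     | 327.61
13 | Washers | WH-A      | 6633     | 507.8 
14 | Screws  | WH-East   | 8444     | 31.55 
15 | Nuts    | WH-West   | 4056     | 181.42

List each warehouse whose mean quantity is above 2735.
SELECT warehouse, AVG(quantity)
FROM inventory
GROUP BY warehouse
HAVING AVG(quantity) > 2735

Result:
  WH-A: avg=4215.50
  WH-C: avg=2795.50
  WH-East: avg=4901.25
  WH-West: avg=4280.25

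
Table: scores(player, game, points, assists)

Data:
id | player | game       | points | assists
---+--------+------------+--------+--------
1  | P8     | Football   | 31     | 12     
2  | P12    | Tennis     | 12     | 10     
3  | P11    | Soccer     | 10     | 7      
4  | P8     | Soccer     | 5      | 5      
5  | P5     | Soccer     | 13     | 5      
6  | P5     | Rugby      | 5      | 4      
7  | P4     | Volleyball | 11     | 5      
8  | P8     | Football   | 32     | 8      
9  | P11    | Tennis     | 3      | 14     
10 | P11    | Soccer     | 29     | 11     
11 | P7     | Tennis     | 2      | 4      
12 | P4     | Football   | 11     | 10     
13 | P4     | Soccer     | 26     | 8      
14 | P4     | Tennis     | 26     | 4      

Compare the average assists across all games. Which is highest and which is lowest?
SELECT game, AVG(assists)
FROM scores
GROUP BY game
ORDER BY AVG(assists)

All groups:
  Rugby: 4.00
  Volleyball: 5.00
  Soccer: 7.20
  Tennis: 8.00
  Football: 10.00

Highest: Football (10.00)
Lowest: Rugby (4.00)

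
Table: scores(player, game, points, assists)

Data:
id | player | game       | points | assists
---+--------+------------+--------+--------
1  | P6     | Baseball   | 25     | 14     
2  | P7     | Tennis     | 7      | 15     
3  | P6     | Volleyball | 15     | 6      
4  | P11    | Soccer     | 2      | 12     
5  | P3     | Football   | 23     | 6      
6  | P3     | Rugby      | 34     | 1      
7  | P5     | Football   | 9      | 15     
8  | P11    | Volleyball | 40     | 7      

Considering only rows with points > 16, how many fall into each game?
SELECT game, COUNT(*)
FROM scores
WHERE points > 16
GROUP BY game

Note: WHERE filters rows before grouping.

Result:
  Baseball: 1
  Football: 1
  Rugby: 1
  Volleyball: 1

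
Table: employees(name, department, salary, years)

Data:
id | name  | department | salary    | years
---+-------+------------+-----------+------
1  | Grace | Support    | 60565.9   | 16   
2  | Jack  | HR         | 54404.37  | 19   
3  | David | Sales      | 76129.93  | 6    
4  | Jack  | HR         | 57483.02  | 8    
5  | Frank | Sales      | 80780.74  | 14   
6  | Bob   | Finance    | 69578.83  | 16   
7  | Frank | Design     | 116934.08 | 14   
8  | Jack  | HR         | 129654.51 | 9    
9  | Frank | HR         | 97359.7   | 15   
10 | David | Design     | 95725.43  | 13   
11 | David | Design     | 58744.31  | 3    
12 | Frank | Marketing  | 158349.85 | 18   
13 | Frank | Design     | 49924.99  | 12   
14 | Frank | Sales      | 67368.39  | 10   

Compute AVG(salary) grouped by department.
SELECT department, AVG(salary) as result
FROM employees
GROUP BY department

Result:
  Design: 80332.20
  Finance: 69578.83
  HR: 84725.40
  Marketing: 158349.85
  Sales: 74759.69
  Support: 60565.90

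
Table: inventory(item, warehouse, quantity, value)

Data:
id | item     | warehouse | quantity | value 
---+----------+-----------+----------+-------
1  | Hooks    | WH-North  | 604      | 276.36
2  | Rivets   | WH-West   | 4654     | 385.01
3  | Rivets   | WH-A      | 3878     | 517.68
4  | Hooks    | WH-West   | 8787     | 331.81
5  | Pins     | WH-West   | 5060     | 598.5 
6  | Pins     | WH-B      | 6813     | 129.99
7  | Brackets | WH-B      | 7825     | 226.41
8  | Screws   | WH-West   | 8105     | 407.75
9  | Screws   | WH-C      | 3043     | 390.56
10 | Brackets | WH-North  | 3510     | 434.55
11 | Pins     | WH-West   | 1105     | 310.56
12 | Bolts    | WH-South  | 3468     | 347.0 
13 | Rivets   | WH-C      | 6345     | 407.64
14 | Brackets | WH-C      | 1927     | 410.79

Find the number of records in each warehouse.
SELECT warehouse, COUNT(*) as count
FROM inventory
GROUP BY warehouse

Result:
  WH-A: 1
  WH-B: 2
  WH-C: 3
  WH-North: 2
  WH-South: 1
  WH-West: 5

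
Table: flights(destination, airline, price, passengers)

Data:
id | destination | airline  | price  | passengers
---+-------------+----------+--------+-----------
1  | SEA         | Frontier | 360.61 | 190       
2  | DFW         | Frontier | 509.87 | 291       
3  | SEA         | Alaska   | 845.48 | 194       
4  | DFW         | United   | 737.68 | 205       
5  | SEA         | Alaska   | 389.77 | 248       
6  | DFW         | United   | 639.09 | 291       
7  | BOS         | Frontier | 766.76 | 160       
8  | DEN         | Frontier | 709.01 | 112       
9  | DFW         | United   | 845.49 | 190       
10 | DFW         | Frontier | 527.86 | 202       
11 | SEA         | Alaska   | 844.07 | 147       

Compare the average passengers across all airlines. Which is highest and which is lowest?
SELECT airline, AVG(passengers)
FROM flights
GROUP BY airline
ORDER BY AVG(passengers)

All groups:
  Frontier: 191.00
  Alaska: 196.33
  United: 228.67

Highest: United (228.67)
Lowest: Frontier (191.00)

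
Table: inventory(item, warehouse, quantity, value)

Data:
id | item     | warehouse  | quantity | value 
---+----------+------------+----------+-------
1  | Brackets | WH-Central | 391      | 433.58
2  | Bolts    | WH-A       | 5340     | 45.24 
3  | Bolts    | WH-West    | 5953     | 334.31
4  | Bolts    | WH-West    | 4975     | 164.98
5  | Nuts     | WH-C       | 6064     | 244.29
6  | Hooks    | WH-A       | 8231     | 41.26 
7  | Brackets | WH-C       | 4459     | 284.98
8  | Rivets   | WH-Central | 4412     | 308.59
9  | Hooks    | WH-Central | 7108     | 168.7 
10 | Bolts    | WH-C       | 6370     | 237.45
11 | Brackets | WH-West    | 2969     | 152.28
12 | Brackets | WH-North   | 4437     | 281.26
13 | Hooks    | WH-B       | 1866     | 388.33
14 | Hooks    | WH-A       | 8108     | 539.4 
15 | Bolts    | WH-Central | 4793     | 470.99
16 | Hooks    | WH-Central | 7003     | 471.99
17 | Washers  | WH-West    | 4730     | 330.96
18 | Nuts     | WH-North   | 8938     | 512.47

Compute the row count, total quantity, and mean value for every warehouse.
SELECT warehouse,
       COUNT(*) as cnt,
       SUM(quantity) as total_quantity,
       AVG(value) as avg_value
FROM inventory
GROUP BY warehouse

Result:
  WH-A: 3 records, 21679 total quantity, 208.63 avg value
  WH-B: 1 records, 1866 total quantity, 388.33 avg value
  WH-C: 3 records, 16893 total quantity, 255.57 avg value
  WH-Central: 5 records, 23707 total quantity, 370.77 avg value
  WH-North: 2 records, 13375 total quantity, 396.87 avg value
  WH-West: 4 records, 18627 total quantity, 245.63 avg value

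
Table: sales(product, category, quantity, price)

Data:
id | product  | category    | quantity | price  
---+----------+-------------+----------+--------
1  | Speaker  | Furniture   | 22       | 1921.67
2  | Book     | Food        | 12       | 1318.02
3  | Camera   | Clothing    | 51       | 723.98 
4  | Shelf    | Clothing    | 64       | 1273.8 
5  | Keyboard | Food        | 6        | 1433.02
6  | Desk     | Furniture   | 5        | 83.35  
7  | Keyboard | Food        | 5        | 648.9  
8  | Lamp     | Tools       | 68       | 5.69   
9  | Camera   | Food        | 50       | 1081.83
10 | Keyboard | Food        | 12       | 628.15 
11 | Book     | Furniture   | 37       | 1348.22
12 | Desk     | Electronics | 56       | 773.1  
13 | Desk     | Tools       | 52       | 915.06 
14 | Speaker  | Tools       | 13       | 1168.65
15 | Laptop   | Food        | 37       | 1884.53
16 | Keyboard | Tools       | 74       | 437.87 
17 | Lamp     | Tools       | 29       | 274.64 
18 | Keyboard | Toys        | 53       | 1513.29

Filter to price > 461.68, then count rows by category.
SELECT category, COUNT(*)
FROM sales
WHERE price > 461.68
GROUP BY category

Note: WHERE filters rows before grouping.

Result:
  Clothing: 2
  Electronics: 1
  Food: 6
  Furniture: 2
  Tools: 2
  Toys: 1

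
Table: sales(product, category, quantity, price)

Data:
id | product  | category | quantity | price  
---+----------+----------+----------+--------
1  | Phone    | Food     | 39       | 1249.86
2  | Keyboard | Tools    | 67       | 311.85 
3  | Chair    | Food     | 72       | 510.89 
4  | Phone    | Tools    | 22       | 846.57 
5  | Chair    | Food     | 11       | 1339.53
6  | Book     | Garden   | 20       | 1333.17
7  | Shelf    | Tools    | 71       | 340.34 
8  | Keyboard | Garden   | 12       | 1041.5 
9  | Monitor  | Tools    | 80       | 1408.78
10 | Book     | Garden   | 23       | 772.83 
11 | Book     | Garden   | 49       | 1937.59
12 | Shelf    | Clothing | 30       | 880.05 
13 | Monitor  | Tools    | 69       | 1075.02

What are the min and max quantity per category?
SELECT category, MIN(quantity), MAX(quantity)
FROM sales
GROUP BY category

Result:
  Clothing: min=30, max=30
  Food: min=11, max=72
  Garden: min=12, max=49
  Tools: min=22, max=80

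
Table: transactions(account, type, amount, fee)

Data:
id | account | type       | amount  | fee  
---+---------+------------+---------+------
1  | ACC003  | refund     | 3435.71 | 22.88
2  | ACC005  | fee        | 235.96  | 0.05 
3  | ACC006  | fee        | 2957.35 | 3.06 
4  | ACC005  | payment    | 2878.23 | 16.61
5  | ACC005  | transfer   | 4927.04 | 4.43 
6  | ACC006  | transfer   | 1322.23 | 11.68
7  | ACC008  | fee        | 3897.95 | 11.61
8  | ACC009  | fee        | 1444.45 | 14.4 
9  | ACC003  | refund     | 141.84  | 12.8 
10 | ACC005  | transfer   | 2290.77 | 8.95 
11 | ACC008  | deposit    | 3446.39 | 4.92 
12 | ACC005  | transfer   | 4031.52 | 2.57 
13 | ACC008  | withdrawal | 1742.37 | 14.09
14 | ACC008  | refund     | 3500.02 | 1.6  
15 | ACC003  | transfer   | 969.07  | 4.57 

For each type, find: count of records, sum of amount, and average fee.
SELECT type,
       COUNT(*) as cnt,
       SUM(amount) as total_amount,
       AVG(fee) as avg_fee
FROM transactions
GROUP BY type

Result:
  deposit: 1 records, 3446.39 total amount, 4.92 avg fee
  fee: 4 records, 8535.71 total amount, 7.28 avg fee
  payment: 1 records, 2878.23 total amount, 16.61 avg fee
  refund: 3 records, 7077.57 total amount, 12.43 avg fee
  transfer: 5 records, 13540.63 total amount, 6.44 avg fee
  withdrawal: 1 records, 1742.37 total amount, 14.09 avg fee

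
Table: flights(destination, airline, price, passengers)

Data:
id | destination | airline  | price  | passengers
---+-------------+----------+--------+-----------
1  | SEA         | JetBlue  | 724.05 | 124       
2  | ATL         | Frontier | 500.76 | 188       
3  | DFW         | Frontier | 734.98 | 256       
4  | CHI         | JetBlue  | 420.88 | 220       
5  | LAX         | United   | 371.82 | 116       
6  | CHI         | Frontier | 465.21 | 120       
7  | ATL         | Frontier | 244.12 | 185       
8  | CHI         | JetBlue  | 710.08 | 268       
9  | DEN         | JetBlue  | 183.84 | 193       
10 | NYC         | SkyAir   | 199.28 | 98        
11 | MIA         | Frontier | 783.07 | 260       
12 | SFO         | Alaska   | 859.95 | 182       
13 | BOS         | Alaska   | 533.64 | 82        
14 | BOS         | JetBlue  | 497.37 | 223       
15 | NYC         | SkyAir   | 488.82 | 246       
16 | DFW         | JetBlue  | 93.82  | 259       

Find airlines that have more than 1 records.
SELECT airline, COUNT(*) as cnt
FROM flights
GROUP BY airline
HAVING COUNT(*) > 1

Result:
  Alaska: 2
  Frontier: 5
  JetBlue: 6
  SkyAir: 2

Note: HAVING filters groups after aggregation, WHERE filters rows before.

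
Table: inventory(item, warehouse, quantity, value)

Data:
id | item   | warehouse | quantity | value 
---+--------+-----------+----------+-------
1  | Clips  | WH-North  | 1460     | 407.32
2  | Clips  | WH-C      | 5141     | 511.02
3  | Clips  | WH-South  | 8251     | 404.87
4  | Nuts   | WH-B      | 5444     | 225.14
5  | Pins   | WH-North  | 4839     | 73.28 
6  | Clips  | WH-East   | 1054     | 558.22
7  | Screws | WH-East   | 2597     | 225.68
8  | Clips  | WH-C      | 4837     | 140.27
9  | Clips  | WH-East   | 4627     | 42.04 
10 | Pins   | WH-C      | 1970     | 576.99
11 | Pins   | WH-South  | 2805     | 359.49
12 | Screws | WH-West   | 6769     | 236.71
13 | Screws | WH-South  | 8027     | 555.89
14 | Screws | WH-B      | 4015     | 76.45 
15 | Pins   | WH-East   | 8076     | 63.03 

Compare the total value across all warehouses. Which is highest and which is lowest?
SELECT warehouse, SUM(value)
FROM inventory
GROUP BY warehouse
ORDER BY SUM(value)

All groups:
  WH-West: 236.71
  WH-B: 301.59
  WH-North: 480.60
  WH-East: 888.97
  WH-C: 1228.28
  WH-South: 1320.25

Highest: WH-South (1320.25)
Lowest: WH-West (236.71)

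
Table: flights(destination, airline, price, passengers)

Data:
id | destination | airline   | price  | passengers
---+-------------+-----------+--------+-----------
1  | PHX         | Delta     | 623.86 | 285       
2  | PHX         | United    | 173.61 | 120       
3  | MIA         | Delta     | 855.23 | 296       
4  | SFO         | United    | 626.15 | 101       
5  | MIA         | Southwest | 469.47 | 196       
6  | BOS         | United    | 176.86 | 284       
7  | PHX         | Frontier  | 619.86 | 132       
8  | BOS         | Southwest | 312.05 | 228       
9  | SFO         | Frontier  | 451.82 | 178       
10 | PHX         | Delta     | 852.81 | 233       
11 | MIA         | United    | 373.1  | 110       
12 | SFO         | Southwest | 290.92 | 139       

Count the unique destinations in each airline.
SELECT airline, COUNT(DISTINCT destination)
FROM flights
GROUP BY airline

Result:
  Delta: 2 distinct
  Frontier: 2 distinct
  Southwest: 3 distinct
  United: 4 distinct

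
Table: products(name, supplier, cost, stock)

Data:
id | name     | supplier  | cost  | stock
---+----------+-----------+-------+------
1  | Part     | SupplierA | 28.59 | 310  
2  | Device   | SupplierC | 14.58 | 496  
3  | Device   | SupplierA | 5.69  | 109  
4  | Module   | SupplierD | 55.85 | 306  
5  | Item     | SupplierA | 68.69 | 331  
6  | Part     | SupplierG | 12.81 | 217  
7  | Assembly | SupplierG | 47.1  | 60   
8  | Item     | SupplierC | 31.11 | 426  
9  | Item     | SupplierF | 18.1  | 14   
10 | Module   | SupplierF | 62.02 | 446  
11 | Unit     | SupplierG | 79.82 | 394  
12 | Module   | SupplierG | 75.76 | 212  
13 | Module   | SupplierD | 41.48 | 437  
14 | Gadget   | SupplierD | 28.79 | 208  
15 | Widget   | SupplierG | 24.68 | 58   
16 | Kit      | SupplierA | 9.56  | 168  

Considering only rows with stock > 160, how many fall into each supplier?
SELECT supplier, COUNT(*)
FROM products
WHERE stock > 160
GROUP BY supplier

Note: WHERE filters rows before grouping.

Result:
  SupplierA: 3
  SupplierC: 2
  SupplierD: 3
  SupplierF: 1
  SupplierG: 3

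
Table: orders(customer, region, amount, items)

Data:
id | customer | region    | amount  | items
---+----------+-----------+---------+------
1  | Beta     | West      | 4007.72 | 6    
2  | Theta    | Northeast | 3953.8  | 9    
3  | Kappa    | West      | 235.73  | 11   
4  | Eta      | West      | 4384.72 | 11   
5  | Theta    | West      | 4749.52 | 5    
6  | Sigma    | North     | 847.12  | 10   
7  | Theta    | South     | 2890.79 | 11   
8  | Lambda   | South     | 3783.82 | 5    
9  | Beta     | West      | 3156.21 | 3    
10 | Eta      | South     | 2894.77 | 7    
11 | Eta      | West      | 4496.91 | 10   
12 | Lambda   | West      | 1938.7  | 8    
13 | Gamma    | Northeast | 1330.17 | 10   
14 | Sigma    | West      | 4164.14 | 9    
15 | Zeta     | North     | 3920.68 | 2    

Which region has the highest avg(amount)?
SELECT region, AVG(amount) as val
FROM orders
GROUP BY region
ORDER BY val DESC
LIMIT 1

Result: West with avg(amount) = 3391.71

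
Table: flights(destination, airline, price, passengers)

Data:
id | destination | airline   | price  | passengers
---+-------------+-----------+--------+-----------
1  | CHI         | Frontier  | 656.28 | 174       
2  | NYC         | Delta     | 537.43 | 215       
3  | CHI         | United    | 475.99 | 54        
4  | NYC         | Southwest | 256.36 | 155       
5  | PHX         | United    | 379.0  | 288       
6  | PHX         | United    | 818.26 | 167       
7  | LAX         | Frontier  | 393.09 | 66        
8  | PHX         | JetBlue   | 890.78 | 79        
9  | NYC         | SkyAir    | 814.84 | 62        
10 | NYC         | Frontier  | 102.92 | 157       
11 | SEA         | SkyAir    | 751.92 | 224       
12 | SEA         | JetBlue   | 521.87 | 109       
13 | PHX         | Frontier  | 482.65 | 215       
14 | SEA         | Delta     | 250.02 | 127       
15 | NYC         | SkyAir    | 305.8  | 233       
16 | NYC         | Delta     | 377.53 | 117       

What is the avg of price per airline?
SELECT airline, AVG(price) as result
FROM flights
GROUP BY airline

Result:
  Delta: 388.33
  Frontier: 408.74
  JetBlue: 706.33
  SkyAir: 624.19
  Southwest: 256.36
  United: 557.75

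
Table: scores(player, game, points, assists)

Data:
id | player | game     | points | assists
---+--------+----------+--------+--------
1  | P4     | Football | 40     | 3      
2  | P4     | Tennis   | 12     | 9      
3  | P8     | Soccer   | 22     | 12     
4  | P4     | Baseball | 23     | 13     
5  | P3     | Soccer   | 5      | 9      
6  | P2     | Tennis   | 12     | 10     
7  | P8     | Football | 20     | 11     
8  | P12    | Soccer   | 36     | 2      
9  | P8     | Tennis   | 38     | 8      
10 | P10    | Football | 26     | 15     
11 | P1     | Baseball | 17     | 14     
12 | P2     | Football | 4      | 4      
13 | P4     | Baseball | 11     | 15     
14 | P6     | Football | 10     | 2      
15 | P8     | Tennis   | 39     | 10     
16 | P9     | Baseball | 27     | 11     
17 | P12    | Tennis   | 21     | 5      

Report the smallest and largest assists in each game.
SELECT game, MIN(assists), MAX(assists)
FROM scores
GROUP BY game

Result:
  Baseball: min=11, max=15
  Football: min=2, max=15
  Soccer: min=2, max=12
  Tennis: min=5, max=10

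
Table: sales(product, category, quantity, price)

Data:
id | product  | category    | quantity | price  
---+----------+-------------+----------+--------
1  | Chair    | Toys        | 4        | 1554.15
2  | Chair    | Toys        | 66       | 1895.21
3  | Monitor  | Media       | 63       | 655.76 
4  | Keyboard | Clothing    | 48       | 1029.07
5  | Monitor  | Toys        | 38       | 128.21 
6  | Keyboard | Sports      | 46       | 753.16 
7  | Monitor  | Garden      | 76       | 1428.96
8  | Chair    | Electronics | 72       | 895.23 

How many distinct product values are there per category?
SELECT category, COUNT(DISTINCT product)
FROM sales
GROUP BY category

Result:
  Clothing: 1 distinct
  Electronics: 1 distinct
  Garden: 1 distinct
  Media: 1 distinct
  Sports: 1 distinct
  Toys: 2 distinct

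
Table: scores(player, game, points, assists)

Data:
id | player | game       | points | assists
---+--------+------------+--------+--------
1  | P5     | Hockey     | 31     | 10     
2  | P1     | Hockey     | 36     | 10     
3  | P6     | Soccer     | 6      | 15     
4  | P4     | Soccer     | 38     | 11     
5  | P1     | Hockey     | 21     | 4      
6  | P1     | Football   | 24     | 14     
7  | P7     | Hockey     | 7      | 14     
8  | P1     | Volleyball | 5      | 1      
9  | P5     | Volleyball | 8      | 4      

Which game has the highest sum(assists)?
SELECT game, SUM(assists) as val
FROM scores
GROUP BY game
ORDER BY val DESC
LIMIT 1

Result: Hockey with sum(assists) = 38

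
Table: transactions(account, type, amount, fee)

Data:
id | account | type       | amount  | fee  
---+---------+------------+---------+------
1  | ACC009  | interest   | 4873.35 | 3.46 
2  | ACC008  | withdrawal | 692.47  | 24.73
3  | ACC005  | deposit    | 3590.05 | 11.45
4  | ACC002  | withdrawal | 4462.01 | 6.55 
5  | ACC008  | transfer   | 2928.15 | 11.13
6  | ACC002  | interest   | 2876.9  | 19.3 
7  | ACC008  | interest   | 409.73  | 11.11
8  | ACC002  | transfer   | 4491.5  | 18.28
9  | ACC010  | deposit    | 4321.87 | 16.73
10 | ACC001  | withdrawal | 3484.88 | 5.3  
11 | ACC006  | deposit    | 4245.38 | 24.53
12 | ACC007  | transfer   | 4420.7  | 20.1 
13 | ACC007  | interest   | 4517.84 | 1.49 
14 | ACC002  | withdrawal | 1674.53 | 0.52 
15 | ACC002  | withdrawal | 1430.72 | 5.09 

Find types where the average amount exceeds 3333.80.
SELECT type, AVG(amount)
FROM transactions
GROUP BY type
HAVING AVG(amount) > 3333.80

Result:
  deposit: avg=4052.43
  transfer: avg=3946.78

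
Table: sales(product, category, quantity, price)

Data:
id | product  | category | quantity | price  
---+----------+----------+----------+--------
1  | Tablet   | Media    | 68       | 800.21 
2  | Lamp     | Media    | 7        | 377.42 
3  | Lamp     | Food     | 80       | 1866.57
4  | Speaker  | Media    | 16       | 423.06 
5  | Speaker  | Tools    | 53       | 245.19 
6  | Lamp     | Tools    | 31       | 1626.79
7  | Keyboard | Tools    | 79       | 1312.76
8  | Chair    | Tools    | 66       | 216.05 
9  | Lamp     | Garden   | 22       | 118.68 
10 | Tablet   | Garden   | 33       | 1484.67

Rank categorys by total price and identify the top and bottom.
SELECT category, SUM(price)
FROM sales
GROUP BY category
ORDER BY SUM(price)

All groups:
  Media: 1600.69
  Garden: 1603.35
  Food: 1866.57
  Tools: 3400.79

Highest: Tools (3400.79)
Lowest: Media (1600.69)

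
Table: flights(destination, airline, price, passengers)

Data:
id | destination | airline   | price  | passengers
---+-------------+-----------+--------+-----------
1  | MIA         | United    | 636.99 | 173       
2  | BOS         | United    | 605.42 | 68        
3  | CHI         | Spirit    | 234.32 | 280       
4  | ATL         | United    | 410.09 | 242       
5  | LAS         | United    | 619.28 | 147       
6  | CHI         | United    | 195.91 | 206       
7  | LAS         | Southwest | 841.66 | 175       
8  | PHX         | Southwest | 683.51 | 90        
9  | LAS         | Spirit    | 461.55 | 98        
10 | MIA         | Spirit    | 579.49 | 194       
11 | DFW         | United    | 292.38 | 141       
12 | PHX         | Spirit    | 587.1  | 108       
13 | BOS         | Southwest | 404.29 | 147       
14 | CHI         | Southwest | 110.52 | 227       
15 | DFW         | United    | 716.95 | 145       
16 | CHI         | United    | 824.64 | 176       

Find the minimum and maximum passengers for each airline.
SELECT airline, MIN(passengers), MAX(passengers)
FROM flights
GROUP BY airline

Result:
  Southwest: min=90, max=227
  Spirit: min=98, max=280
  United: min=68, max=242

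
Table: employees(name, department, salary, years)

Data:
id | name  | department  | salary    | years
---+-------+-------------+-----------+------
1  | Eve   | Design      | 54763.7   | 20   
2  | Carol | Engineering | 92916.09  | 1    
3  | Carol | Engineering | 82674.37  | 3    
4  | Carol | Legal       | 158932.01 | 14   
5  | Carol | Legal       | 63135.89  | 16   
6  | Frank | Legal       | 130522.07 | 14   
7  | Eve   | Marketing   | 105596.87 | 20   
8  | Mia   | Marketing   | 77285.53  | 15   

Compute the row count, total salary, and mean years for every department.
SELECT department,
       COUNT(*) as cnt,
       SUM(salary) as total_salary,
       AVG(years) as avg_years
FROM employees
GROUP BY department

Result:
  Design: 1 records, 54763.70 total salary, 20.00 avg years
  Engineering: 2 records, 175590.46 total salary, 2.00 avg years
  Legal: 3 records, 352589.97 total salary, 14.67 avg years
  Marketing: 2 records, 182882.40 total salary, 17.50 avg years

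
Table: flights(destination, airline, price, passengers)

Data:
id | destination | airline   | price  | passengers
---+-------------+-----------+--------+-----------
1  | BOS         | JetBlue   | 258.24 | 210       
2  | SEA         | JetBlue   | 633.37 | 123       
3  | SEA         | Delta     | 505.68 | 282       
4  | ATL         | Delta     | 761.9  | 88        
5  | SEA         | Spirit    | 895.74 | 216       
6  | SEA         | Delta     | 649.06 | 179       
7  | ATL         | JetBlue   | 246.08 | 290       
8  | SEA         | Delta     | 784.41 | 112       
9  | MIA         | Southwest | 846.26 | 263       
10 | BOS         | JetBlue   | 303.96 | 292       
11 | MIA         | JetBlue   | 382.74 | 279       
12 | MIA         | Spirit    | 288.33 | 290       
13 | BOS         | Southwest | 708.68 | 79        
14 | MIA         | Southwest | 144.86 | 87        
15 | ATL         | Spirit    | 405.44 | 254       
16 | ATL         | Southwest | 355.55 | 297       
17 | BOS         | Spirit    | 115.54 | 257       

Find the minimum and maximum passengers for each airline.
SELECT airline, MIN(passengers), MAX(passengers)
FROM flights
GROUP BY airline

Result:
  Delta: min=88, max=282
  JetBlue: min=123, max=292
  Southwest: min=79, max=297
  Spirit: min=216, max=290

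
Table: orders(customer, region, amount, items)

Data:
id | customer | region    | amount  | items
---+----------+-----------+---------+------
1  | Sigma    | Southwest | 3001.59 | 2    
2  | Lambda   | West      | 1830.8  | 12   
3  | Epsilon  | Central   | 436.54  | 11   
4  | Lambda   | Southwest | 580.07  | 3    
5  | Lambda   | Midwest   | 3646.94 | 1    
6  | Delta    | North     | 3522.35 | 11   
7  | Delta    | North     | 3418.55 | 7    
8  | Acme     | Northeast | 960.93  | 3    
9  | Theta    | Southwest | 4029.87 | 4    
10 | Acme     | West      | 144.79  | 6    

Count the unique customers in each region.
SELECT region, COUNT(DISTINCT customer)
FROM orders
GROUP BY region

Result:
  Central: 1 distinct
  Midwest: 1 distinct
  North: 1 distinct
  Northeast: 1 distinct
  Southwest: 3 distinct
  West: 2 distinct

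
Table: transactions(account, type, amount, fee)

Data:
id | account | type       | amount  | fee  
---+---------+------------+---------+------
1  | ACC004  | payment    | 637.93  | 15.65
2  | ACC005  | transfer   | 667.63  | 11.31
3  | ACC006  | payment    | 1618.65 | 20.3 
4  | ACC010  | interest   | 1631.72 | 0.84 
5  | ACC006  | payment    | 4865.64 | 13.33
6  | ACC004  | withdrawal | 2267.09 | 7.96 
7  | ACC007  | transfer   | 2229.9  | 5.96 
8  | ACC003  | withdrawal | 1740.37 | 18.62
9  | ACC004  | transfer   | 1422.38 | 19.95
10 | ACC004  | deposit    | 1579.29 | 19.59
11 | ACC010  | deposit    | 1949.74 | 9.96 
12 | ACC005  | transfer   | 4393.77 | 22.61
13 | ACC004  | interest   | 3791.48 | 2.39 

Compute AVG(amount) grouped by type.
SELECT type, AVG(amount) as result
FROM transactions
GROUP BY type

Result:
  deposit: 1764.52
  interest: 2711.60
  payment: 2374.07
  transfer: 2178.42
  withdrawal: 2003.73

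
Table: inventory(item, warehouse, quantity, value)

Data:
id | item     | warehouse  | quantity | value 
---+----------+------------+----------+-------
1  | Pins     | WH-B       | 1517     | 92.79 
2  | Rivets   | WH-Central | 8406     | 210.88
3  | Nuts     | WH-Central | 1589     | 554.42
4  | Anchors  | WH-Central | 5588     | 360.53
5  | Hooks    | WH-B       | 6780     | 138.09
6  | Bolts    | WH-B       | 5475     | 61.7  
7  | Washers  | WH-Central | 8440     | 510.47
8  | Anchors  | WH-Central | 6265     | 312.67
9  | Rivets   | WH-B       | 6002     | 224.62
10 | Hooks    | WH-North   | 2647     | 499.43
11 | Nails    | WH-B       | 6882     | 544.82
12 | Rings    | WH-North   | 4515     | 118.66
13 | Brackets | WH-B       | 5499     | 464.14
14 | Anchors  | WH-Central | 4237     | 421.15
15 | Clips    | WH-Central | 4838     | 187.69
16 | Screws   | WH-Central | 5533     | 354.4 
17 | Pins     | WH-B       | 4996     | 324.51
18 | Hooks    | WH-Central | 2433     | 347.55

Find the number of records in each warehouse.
SELECT warehouse, COUNT(*) as count
FROM inventory
GROUP BY warehouse

Result:
  WH-B: 7
  WH-Central: 9
  WH-North: 2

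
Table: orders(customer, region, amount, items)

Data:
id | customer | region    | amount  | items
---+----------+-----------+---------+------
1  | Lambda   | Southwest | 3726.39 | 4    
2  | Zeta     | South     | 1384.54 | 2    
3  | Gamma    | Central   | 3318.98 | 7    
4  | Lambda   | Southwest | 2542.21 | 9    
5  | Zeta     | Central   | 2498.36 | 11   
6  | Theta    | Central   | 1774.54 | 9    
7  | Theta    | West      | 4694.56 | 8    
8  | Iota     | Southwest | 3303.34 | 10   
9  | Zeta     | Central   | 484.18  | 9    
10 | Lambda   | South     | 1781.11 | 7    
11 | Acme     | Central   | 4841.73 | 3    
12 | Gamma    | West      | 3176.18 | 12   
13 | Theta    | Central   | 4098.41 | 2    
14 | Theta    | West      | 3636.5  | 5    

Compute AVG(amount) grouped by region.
SELECT region, AVG(amount) as result
FROM orders
GROUP BY region

Result:
  Central: 2836.03
  South: 1582.83
  Southwest: 3190.65
  West: 3835.75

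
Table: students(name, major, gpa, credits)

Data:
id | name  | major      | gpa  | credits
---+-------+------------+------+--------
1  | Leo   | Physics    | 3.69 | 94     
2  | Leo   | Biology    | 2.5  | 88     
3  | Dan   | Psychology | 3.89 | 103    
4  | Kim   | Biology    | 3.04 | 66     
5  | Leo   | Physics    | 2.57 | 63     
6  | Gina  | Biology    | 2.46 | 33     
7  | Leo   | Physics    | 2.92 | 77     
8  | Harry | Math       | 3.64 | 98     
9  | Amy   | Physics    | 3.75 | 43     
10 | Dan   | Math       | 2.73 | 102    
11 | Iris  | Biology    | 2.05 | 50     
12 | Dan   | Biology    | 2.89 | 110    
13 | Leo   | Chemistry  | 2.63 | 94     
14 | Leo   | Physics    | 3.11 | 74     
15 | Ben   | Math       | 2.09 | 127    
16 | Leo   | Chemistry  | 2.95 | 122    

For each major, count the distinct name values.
SELECT major, COUNT(DISTINCT name)
FROM students
GROUP BY major

Result:
  Biology: 5 distinct
  Chemistry: 1 distinct
  Math: 3 distinct
  Physics: 2 distinct
  Psychology: 1 distinct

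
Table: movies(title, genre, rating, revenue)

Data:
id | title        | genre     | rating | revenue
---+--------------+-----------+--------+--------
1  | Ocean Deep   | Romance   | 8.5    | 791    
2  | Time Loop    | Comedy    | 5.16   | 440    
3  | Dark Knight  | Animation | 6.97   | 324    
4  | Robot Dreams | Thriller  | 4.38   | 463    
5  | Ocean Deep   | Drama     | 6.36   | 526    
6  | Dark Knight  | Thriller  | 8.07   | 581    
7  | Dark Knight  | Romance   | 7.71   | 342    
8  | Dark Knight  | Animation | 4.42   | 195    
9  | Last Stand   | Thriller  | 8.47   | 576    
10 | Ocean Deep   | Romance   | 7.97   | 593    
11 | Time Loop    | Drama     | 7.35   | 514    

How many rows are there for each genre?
SELECT genre, COUNT(*) as count
FROM movies
GROUP BY genre

Result:
  Animation: 2
  Comedy: 1
  Drama: 2
  Romance: 3
  Thriller: 3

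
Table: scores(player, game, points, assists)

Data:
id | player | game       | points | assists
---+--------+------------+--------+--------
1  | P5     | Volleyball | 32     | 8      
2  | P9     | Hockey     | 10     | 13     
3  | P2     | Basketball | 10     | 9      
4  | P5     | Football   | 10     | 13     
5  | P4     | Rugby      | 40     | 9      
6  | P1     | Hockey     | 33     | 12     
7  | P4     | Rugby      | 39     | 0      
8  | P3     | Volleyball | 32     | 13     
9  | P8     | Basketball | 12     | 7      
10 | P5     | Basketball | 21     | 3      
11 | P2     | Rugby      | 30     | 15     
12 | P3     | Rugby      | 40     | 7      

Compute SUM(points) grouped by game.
SELECT game, SUM(points) as result
FROM scores
GROUP BY game

Result:
  Basketball: 43
  Football: 10
  Hockey: 43
  Rugby: 149
  Volleyball: 64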